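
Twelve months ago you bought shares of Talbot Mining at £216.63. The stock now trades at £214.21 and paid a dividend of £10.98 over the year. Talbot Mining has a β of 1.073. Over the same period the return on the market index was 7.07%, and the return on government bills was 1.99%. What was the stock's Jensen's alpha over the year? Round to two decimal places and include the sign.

-3.49%

Realised HPR = (P1 + D1 − P0) / P0 = (214.21 + 10.98 − 216.63) / 216.63 = 8.56 / 216.63 = 3.9514%
MRP = 7.07% − 1.99% = 5.08%
CAPM required = R_f + β·MRP = 1.99% + 1.073 × 5.08% = 7.44084%
α = realised − required = 3.9514% − 7.44084% = -3.49%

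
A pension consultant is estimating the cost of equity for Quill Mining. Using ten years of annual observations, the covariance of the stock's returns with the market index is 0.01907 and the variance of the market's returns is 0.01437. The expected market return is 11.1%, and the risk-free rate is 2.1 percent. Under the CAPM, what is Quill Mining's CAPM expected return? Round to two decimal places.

β = Cov(R_i, R_m) / Var(R_m) = 0.01907 / 0.01437 = 1.3271
MRP = 11.1% − 2.1% = 9.00%
E(R) = R_f + β × MRP = 2.1% + 1.3271 × 9.0% = 14.04%

14.04%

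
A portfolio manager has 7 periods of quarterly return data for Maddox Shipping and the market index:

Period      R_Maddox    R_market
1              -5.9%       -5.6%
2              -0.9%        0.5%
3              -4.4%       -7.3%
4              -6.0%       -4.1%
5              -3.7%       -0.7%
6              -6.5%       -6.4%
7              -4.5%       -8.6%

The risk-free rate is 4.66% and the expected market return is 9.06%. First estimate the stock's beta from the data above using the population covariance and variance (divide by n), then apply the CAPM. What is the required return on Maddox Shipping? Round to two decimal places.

6.28%

Mean R_i = (-5.9 − 0.9 − 4.4 − 6.0 − 3.7 − 6.5 − 4.5) / 7 = -4.5571%
Mean R_m = (-5.6 + 0.5 − 7.3 − 4.1 − 0.7 − 6.4 − 8.6) / 7 = -4.6000%
Σ(R_i − R̄_i)(R_m − R̄_m) = 25.4600  ⇒  Cov = 25.4600 / 7 = 3.6371
Σ(R_m − R̄_m)² = 69.0000  ⇒  Var(R_m) = 69.0000 / 7 = 9.8571
β = Cov / Var(R_m) = 3.6371 / 9.8571 = 0.3690
MRP = 9.06% − 4.66% = 4.40%
E(R) = R_f + β × MRP = 4.66% + 0.3690 × 4.40% = 6.28%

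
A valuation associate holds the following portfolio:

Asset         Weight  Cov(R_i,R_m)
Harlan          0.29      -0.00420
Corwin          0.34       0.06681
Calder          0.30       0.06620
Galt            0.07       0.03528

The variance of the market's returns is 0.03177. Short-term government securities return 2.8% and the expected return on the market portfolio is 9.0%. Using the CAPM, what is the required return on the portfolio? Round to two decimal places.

11.35%

β_Harlan = -0.00420 / 0.03177 = -0.1322
β_Corwin = 0.06681 / 0.03177 = 2.1029
β_Calder = 0.06620 / 0.03177 = 2.0837
β_Galt = 0.03528 / 0.03177 = 1.1105
β_P = Σ w_i β_i = 0.29×-0.1322 + 0.34×2.1029 + 0.30×2.0837 + 0.07×1.1105 = 1.3795
MRP = 9.0% − 2.8% = 6.20%
E(R_P) = R_f + β_P × MRP = 2.8% + 1.3795 × 6.2% = 11.35%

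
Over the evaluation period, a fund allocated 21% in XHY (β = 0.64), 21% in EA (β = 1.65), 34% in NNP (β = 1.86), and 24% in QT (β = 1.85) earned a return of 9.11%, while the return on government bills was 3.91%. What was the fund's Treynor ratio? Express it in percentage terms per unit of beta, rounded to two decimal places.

β_P = 0.21×0.64 + 0.21×1.65 + 0.34×1.86 + 0.24×1.85 = 1.5573
Treynor = (R_P − R_f) / β_P = (9.11% − 3.91%) / 1.5573 = 5.20% / 1.5573 = 3.34%

3.34%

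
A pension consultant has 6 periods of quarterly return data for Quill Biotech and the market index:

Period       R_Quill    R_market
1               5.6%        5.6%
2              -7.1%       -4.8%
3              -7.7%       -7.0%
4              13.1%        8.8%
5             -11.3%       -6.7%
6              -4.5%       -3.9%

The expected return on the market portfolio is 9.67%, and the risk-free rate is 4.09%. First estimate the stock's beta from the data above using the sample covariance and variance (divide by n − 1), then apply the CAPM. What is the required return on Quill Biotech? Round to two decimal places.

11.65%

Mean R_i = (5.6 − 7.1 − 7.7 + 13.1 − 11.3 − 4.5) / 6 = -1.9833%
Mean R_m = (5.6 − 4.8 − 7.0 + 8.8 − 6.7 − 3.9) / 6 = -1.3333%
Σ(R_i − R̄_i)(R_m − R̄_m) = 312.0133  ⇒  Cov = 312.0133 / 5 = 62.4027
Σ(R_m − R̄_m)² = 230.2733  ⇒  Var(R_m) = 230.2733 / 5 = 46.0547
β = Cov / Var(R_m) = 62.4027 / 46.0547 = 1.3550
MRP = 9.67% − 4.09% = 5.58%
E(R) = R_f + β × MRP = 4.09% + 1.3550 × 5.58% = 11.65%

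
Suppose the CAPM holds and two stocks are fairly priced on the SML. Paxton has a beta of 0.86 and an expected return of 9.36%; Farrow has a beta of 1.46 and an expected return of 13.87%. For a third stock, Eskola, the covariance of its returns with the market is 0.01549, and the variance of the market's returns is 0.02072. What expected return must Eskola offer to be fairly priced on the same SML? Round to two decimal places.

MRP = (13.87% − 9.36%) / (1.46 − 0.86) = 7.5167%
R_f = 9.36% − 0.86 × 7.5167% = 2.8956%
β_Eskola = Cov / Var(R_m) = 0.01549 / 0.02072 = 0.7476
E(R_Eskola) = R_f + β × MRP = 2.8956% + 0.7476 × 7.5167% = 8.52%

8.52%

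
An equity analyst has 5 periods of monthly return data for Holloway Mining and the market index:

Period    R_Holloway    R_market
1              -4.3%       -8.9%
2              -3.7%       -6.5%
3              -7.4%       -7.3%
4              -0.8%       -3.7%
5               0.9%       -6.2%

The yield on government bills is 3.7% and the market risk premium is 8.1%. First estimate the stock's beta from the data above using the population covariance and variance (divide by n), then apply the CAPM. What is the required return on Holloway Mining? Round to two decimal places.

11.59%

Mean R_i = (-4.3 − 3.7 − 7.4 − 0.8 + 0.9) / 5 = -3.0600%
Mean R_m = (-8.9 − 6.5 − 7.3 − 3.7 − 6.2) / 5 = -6.5200%
Σ(R_i − R̄_i)(R_m − R̄_m) = 13.9640  ⇒  Cov = 13.9640 / 5 = 2.7928
Σ(R_m − R̄_m)² = 14.3280  ⇒  Var(R_m) = 14.3280 / 5 = 2.8656
β = Cov / Var(R_m) = 2.7928 / 2.8656 = 0.9746
E(R) = R_f + β × MRP = 3.7% + 0.9746 × 8.1% = 11.59%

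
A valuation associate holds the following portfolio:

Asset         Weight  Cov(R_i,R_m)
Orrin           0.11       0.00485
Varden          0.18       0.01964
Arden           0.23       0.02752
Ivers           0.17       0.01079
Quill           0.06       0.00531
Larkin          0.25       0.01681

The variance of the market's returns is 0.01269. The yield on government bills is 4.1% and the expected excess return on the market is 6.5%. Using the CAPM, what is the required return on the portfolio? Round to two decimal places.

12.68%

β_Orrin = 0.00485 / 0.01269 = 0.3822
β_Varden = 0.01964 / 0.01269 = 1.5477
β_Arden = 0.02752 / 0.01269 = 2.1686
β_Ivers = 0.01079 / 0.01269 = 0.8503
β_Quill = 0.00531 / 0.01269 = 0.4184
β_Larkin = 0.01681 / 0.01269 = 1.3247
β_P = Σ w_i β_i = 0.11×0.3822 + 0.18×1.5477 + 0.23×2.1686 + 0.17×0.8503 + 0.06×0.4184 + 0.25×1.3247 = 1.3202
E(R_P) = R_f + β_P × MRP = 4.1% + 1.3202 × 6.5% = 12.68%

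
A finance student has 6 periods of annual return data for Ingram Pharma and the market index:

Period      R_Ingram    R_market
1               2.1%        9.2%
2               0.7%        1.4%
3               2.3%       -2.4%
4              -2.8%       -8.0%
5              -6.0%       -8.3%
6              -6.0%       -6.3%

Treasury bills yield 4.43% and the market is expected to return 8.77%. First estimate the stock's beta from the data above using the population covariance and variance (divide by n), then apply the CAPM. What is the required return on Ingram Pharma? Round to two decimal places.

6.34%

Mean R_i = (2.1 + 0.7 + 2.3 − 2.8 − 6.0 − 6.0) / 6 = -1.6167%
Mean R_m = (9.2 + 1.4 − 2.4 − 8.0 − 8.3 − 6.3) / 6 = -2.4000%
Σ(R_i − R̄_i)(R_m − R̄_m) = 101.5000  ⇒  Cov = 101.5000 / 6 = 16.9167
Σ(R_m − R̄_m)² = 230.3800  ⇒  Var(R_m) = 230.3800 / 6 = 38.3967
β = Cov / Var(R_m) = 16.9167 / 38.3967 = 0.4406
MRP = 8.77% − 4.43% = 4.34%
E(R) = R_f + β × MRP = 4.43% + 0.4406 × 4.34% = 6.34%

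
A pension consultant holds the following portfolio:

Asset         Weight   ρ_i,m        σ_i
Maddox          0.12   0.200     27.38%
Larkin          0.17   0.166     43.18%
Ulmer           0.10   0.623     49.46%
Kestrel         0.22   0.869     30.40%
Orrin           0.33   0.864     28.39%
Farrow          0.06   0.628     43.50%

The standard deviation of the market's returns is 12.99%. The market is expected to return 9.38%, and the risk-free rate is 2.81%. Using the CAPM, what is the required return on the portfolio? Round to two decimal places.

13.18%

β_Maddox = 0.200 × 27.38% / 12.99% = 0.4216
β_Larkin = 0.166 × 43.18% / 12.99% = 0.5518
β_Ulmer = 0.623 × 49.46% / 12.99% = 2.3721
β_Kestrel = 0.869 × 30.40% / 12.99% = 2.0337
β_Orrin = 0.864 × 28.39% / 12.99% = 1.8883
β_Farrow = 0.628 × 43.50% / 12.99% = 2.1030
β_P = Σ w_i β_i = 0.12×0.4216 + 0.17×0.5518 + 0.10×2.3721 + 0.22×2.0337 + 0.33×1.8883 + 0.06×2.1030 = 1.5783
MRP = 9.38% − 2.81% = 6.57%
E(R_P) = R_f + β_P × MRP = 2.81% + 1.5783 × 6.57% = 13.18%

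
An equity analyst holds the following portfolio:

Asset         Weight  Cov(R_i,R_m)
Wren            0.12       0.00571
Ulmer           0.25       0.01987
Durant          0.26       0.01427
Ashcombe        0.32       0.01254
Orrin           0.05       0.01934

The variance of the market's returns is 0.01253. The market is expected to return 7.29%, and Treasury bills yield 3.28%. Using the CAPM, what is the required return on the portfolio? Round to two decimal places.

β_Wren = 0.00571 / 0.01253 = 0.4557
β_Ulmer = 0.01987 / 0.01253 = 1.5858
β_Durant = 0.01427 / 0.01253 = 1.1389
β_Ashcombe = 0.01254 / 0.01253 = 1.0008
β_Orrin = 0.01934 / 0.01253 = 1.5435
β_P = Σ w_i β_i = 0.12×0.4557 + 0.25×1.5858 + 0.26×1.1389 + 0.32×1.0008 + 0.05×1.5435 = 1.1447
MRP = 7.29% − 3.28% = 4.01%
E(R_P) = R_f + β_P × MRP = 3.28% + 1.1447 × 4.01% = 7.87%

7.87%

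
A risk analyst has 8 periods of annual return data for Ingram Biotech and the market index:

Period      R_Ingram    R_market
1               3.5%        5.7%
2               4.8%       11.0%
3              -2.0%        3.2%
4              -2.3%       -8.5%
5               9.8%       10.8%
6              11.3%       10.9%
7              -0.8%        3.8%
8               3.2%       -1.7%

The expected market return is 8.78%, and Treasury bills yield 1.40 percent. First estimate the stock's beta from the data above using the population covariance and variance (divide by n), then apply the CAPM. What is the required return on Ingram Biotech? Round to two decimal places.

5.50%

Mean R_i = (3.5 + 4.8 − 2.0 − 2.3 + 9.8 + 11.3 − 0.8 + 3.2) / 8 = 3.4375%
Mean R_m = (5.7 + 11.0 + 3.2 − 8.5 + 10.8 + 10.9 + 3.8 − 1.7) / 8 = 4.4000%
Σ(R_i − R̄_i)(R_m − R̄_m) = 185.4300  ⇒  Cov = 185.4300 / 8 = 23.1788
Σ(R_m − R̄_m)² = 333.8800  ⇒  Var(R_m) = 333.8800 / 8 = 41.7350
β = Cov / Var(R_m) = 23.1788 / 41.7350 = 0.5554
MRP = 8.78% − 1.40% = 7.38%
E(R) = R_f + β × MRP = 1.40% + 0.5554 × 7.38% = 5.50%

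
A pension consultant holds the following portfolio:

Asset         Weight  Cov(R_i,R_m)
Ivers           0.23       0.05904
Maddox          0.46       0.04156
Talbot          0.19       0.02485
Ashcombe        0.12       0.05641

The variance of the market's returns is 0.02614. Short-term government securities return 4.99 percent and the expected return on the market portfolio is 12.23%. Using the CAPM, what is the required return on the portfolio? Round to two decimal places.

β_Ivers = 0.05904 / 0.02614 = 2.2586
β_Maddox = 0.04156 / 0.02614 = 1.5899
β_Talbot = 0.02485 / 0.02614 = 0.9507
β_Ashcombe = 0.05641 / 0.02614 = 2.1580
β_P = Σ w_i β_i = 0.23×2.2586 + 0.46×1.5899 + 0.19×0.9507 + 0.12×2.1580 = 1.6904
MRP = 12.23% − 4.99% = 7.24%
E(R_P) = R_f + β_P × MRP = 4.99% + 1.6904 × 7.24% = 17.23%

17.23%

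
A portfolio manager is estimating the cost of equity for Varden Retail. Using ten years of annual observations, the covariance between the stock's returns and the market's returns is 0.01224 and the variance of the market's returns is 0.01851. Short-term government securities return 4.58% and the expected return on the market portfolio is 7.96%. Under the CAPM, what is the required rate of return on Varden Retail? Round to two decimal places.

β = Cov(R_i, R_m) / Var(R_m) = 0.01224 / 0.01851 = 0.6613
MRP = 7.96% − 4.58% = 3.38%
E(R) = R_f + β × MRP = 4.58% + 0.6613 × 3.38% = 6.82%

6.82%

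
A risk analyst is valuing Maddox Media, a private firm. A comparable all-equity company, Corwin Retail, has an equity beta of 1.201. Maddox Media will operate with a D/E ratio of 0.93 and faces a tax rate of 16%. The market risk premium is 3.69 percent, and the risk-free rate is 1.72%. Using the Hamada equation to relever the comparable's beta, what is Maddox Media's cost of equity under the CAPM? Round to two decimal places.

β_L = β_U × [1 + (1 − t)(D/E)] = 1.201 × [1 + (1 − 0.16) × 0.93]
    = 1.201 × [1 + 0.84 × 0.93] = 1.201 × 1.7812 = 2.1392
E(R) = R_f + β_L × MRP = 1.72% + 2.1392 × 3.69% = 9.61%

9.61%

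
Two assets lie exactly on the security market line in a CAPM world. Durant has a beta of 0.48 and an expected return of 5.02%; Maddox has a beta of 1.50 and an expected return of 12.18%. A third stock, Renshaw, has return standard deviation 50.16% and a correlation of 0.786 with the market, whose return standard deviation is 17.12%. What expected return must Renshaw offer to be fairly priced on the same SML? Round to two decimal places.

17.82%

MRP = (12.18% − 5.02%) / (1.50 − 0.48) = 7.0196%
R_f = 5.02% − 0.48 × 7.0196% = 1.6506%
β_Renshaw = ρ·σ_i/σ_m = 0.786 × 50.16 / 17.12 = 2.3029
E(R_Renshaw) = R_f + β × MRP = 1.6506% + 2.3029 × 7.0196% = 17.82%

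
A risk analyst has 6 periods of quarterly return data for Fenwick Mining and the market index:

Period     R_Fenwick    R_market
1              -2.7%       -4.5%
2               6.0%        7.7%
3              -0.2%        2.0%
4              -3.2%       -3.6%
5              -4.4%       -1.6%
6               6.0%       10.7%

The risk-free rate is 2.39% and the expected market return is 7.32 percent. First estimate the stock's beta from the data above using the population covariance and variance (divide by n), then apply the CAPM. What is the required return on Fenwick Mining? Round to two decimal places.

5.89%

Mean R_i = (-2.7 + 6.0 − 0.2 − 3.2 − 4.4 + 6.0) / 6 = 0.2500%
Mean R_m = (-4.5 + 7.7 + 2.0 − 3.6 − 1.6 + 10.7) / 6 = 1.7833%
Σ(R_i − R̄_i)(R_m − R̄_m) = 138.0350  ⇒  Cov = 138.0350 / 6 = 23.0058
Σ(R_m − R̄_m)² = 194.4683  ⇒  Var(R_m) = 194.4683 / 6 = 32.4114
β = Cov / Var(R_m) = 23.0058 / 32.4114 = 0.7098
MRP = 7.32% − 2.39% = 4.93%
E(R) = R_f + β × MRP = 2.39% + 0.7098 × 4.93% = 5.89%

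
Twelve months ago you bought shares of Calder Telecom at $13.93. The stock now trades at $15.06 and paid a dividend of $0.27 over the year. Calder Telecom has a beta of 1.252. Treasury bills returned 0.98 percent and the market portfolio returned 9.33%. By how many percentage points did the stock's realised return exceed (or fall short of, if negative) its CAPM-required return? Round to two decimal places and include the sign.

-1.38%

Realised HPR = (P1 + D1 − P0) / P0 = (15.06 + 0.27 − 13.93) / 13.93 = 1.40 / 13.93 = 10.0503%
MRP = 9.33% − 0.98% = 8.35%
CAPM required = R_f + β·MRP = 0.98% + 1.252 × 8.35% = 11.43420%
α = realised − required = 10.0503% − 11.43420% = -1.38%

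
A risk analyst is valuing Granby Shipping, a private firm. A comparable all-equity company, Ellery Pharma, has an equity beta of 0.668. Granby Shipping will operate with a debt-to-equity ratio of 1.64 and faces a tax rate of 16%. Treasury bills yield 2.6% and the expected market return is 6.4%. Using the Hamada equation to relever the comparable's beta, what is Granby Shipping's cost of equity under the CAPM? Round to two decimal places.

8.64%

β_L = β_U × [1 + (1 − t)(D/E)] = 0.668 × [1 + (1 − 0.16) × 1.64]
    = 0.668 × [1 + 0.84 × 1.64] = 0.668 × 2.3776 = 1.5882
MRP = 6.4% − 2.6% = 3.80%
E(R) = R_f + β_L × MRP = 2.6% + 1.5882 × 3.8% = 8.64%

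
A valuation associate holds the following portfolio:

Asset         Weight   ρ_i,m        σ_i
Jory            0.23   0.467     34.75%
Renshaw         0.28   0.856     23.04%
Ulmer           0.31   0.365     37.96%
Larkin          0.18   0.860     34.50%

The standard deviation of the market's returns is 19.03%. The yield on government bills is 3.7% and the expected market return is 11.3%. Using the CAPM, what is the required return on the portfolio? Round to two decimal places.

11.24%

β_Jory = 0.467 × 34.75% / 19.03% = 0.8528
β_Renshaw = 0.856 × 23.04% / 19.03% = 1.0364
β_Ulmer = 0.365 × 37.96% / 19.03% = 0.7281
β_Larkin = 0.860 × 34.50% / 19.03% = 1.5591
β_P = Σ w_i β_i = 0.23×0.8528 + 0.28×1.0364 + 0.31×0.7281 + 0.18×1.5591 = 0.9927
MRP = 11.3% − 3.7% = 7.60%
E(R_P) = R_f + β_P × MRP = 3.7% + 0.9927 × 7.6% = 11.24%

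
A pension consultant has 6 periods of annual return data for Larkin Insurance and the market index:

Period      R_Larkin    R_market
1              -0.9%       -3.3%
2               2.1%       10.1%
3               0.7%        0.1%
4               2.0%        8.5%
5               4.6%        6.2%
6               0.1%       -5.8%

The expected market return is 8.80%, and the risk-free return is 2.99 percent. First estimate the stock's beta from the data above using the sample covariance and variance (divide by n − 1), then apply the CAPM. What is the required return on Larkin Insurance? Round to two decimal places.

4.24%

Mean R_i = (-0.9 + 2.1 + 0.7 + 2.0 + 4.6 + 0.1) / 6 = 1.4333%
Mean R_m = (-3.3 + 10.1 + 0.1 + 8.5 + 6.2 − 5.8) / 6 = 2.6333%
Σ(R_i − R̄_i)(R_m − R̄_m) = 46.5433  ⇒  Cov = 46.5433 / 5 = 9.3087
Σ(R_m − R̄_m)² = 215.6333  ⇒  Var(R_m) = 215.6333 / 5 = 43.1267
β = Cov / Var(R_m) = 9.3087 / 43.1267 = 0.2158
MRP = 8.80% − 2.99% = 5.81%
E(R) = R_f + β × MRP = 2.99% + 0.2158 × 5.81% = 4.24%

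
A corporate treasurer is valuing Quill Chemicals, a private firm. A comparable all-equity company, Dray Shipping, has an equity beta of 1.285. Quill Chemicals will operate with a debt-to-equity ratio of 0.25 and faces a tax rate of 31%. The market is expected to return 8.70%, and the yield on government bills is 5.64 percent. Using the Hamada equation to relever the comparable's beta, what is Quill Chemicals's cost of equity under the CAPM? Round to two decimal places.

β_L = β_U × [1 + (1 − t)(D/E)] = 1.285 × [1 + (1 − 0.31) × 0.25]
    = 1.285 × [1 + 0.69 × 0.25] = 1.285 × 1.1725 = 1.5067
MRP = 8.70% − 5.64% = 3.06%
E(R) = R_f + β_L × MRP = 5.64% + 1.5067 × 3.06% = 10.25%

10.25%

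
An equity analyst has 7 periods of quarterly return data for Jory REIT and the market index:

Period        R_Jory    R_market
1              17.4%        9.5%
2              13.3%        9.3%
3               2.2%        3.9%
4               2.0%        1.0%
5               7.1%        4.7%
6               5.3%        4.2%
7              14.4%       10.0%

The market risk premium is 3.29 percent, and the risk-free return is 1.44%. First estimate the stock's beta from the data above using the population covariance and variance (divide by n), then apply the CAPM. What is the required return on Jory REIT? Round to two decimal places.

6.98%

Mean R_i = (17.4 + 13.3 + 2.2 + 2.0 + 7.1 + 5.3 + 14.4) / 7 = 8.8143%
Mean R_m = (9.5 + 9.3 + 3.9 + 1.0 + 4.7 + 4.2 + 10.0) / 7 = 6.0857%
Σ(R_i − R̄_i)(R_m − R̄_m) = 123.7114  ⇒  Cov = 123.7114 / 7 = 17.6731
Σ(R_m − R̄_m)² = 73.4286  ⇒  Var(R_m) = 73.4286 / 7 = 10.4898
β = Cov / Var(R_m) = 17.6731 / 10.4898 = 1.6848
E(R) = R_f + β × MRP = 1.44% + 1.6848 × 3.29% = 6.98%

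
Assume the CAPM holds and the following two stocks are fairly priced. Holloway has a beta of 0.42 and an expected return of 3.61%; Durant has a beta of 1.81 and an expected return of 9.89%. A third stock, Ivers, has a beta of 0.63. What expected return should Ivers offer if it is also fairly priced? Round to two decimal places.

MRP (SML slope) = (9.89% − 3.61%) / (1.81 − 0.42) = 6.28% / 1.39 = 4.5180%
R_f (intercept) = 3.61% − 0.42 × 4.5180% = 1.7124%
E(R_Ivers) = R_f + β × MRP = 1.7124% + 0.63 × 4.5180% = 4.56%

4.56%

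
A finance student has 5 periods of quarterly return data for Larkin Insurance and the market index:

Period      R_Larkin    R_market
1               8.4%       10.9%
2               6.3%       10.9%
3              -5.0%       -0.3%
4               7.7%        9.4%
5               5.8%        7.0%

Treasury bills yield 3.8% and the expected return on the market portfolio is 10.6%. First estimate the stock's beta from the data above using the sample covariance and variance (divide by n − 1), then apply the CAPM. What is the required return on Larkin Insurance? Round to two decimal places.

Mean R_i = (8.4 + 6.3 − 5.0 + 7.7 + 5.8) / 5 = 4.6400%
Mean R_m = (10.9 + 10.9 − 0.3 + 9.4 + 7.0) / 5 = 7.5800%
Σ(R_i − R̄_i)(R_m − R̄_m) = 98.8540  ⇒  Cov = 98.8540 / 4 = 24.7135
Σ(R_m − R̄_m)² = 87.7880  ⇒  Var(R_m) = 87.7880 / 4 = 21.9470
β = Cov / Var(R_m) = 24.7135 / 21.9470 = 1.1261
MRP = 10.6% − 3.8% = 6.80%
E(R) = R_f + β × MRP = 3.8% + 1.1261 × 6.8% = 11.46%

11.46%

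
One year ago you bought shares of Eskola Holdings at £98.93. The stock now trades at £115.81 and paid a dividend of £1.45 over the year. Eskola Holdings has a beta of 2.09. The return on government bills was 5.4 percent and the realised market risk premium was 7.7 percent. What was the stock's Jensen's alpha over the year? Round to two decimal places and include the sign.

Realised HPR = (P1 + D1 − P0) / P0 = (115.81 + 1.45 − 98.93) / 98.93 = 18.33 / 98.93 = 18.5283%
CAPM required = R_f + β·MRP = 5.4% + 2.09 × 7.7% = 21.4930%
α = realised − required = 18.5283% − 21.4930% = -2.96%

-2.96%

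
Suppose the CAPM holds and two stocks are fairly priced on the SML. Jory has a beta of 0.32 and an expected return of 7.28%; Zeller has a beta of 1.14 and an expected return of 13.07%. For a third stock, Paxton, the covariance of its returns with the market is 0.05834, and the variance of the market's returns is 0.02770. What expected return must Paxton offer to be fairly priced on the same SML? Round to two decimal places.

19.89%

MRP = (13.07% − 7.28%) / (1.14 − 0.32) = 7.0610%
R_f = 7.28% − 0.32 × 7.0610% = 5.0205%
β_Paxton = Cov / Var(R_m) = 0.05834 / 0.02770 = 2.1061
E(R_Paxton) = R_f + β × MRP = 5.0205% + 2.1061 × 7.0610% = 19.89%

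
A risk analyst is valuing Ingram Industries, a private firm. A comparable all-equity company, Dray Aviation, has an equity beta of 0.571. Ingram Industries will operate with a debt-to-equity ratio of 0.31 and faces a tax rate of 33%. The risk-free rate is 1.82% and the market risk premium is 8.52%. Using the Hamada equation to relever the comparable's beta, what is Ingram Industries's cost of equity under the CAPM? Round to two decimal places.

β_L = β_U × [1 + (1 − t)(D/E)] = 0.571 × [1 + (1 − 0.33) × 0.31]
    = 0.571 × [1 + 0.67 × 0.31] = 0.571 × 1.2077 = 0.6896
E(R) = R_f + β_L × MRP = 1.82% + 0.6896 × 8.52% = 7.70%

7.70%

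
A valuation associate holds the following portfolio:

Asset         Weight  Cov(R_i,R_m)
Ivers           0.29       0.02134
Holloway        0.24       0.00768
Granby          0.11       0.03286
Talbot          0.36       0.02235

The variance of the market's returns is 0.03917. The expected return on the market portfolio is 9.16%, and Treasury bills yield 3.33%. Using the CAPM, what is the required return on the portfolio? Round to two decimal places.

β_Ivers = 0.02134 / 0.03917 = 0.5448
β_Holloway = 0.00768 / 0.03917 = 0.1961
β_Granby = 0.03286 / 0.03917 = 0.8389
β_Talbot = 0.02235 / 0.03917 = 0.5706
β_P = Σ w_i β_i = 0.29×0.5448 + 0.24×0.1961 + 0.11×0.8389 + 0.36×0.5706 = 0.5028
MRP = 9.16% − 3.33% = 5.83%
E(R_P) = R_f + β_P × MRP = 3.33% + 0.5028 × 5.83% = 6.26%

6.26%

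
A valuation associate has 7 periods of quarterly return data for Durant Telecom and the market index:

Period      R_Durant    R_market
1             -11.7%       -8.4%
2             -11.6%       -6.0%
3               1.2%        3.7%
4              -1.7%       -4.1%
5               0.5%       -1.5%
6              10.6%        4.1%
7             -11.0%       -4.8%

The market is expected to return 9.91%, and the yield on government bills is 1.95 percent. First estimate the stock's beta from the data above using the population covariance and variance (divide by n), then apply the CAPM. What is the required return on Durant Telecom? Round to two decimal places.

Mean R_i = (-11.7 − 11.6 + 1.2 − 1.7 + 0.5 + 10.6 − 11.0) / 7 = -3.3857%
Mean R_m = (-8.4 − 6.0 + 3.7 − 4.1 − 1.5 + 4.1 − 4.8) / 7 = -2.4286%
Σ(R_i − R̄_i)(R_m − R̄_m) = 217.2429  ⇒  Cov = 217.2429 / 7 = 31.0347
Σ(R_m − R̄_m)² = 137.8743  ⇒  Var(R_m) = 137.8743 / 7 = 19.6963
β = Cov / Var(R_m) = 31.0347 / 19.6963 = 1.5757
MRP = 9.91% − 1.95% = 7.96%
E(R) = R_f + β × MRP = 1.95% + 1.5757 × 7.96% = 14.49%

14.49%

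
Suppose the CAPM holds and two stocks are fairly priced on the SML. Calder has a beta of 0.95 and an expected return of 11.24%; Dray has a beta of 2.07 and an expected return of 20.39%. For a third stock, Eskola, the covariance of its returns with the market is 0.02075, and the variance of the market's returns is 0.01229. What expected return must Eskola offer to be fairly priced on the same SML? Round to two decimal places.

17.27%

MRP = (20.39% − 11.24%) / (2.07 − 0.95) = 8.1696%
R_f = 11.24% − 0.95 × 8.1696% = 3.4789%
β_Eskola = Cov / Var(R_m) = 0.02075 / 0.01229 = 1.6884
E(R_Eskola) = R_f + β × MRP = 3.4789% + 1.6884 × 8.1696% = 17.27%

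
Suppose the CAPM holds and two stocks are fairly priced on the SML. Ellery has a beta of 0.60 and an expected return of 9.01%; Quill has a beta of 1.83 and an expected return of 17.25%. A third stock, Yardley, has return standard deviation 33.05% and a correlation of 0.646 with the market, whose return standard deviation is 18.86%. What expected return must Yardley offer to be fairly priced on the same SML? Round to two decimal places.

12.57%

MRP = (17.25% − 9.01%) / (1.83 − 0.60) = 6.6992%
R_f = 9.01% − 0.60 × 6.6992% = 4.9905%
β_Yardley = ρ·σ_i/σ_m = 0.646 × 33.05 / 18.86 = 1.1320
E(R_Yardley) = R_f + β × MRP = 4.9905% + 1.1320 × 6.6992% = 12.57%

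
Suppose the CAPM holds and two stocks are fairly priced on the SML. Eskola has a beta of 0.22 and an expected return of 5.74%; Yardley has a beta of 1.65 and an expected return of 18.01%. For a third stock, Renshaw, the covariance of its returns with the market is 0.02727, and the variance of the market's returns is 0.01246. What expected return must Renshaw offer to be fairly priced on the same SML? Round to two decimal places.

MRP = (18.01% − 5.74%) / (1.65 − 0.22) = 8.5804%
R_f = 5.74% − 0.22 × 8.5804% = 3.8523%
β_Renshaw = Cov / Var(R_m) = 0.02727 / 0.01246 = 2.1886
E(R_Renshaw) = R_f + β × MRP = 3.8523% + 2.1886 × 8.5804% = 22.63%

22.63%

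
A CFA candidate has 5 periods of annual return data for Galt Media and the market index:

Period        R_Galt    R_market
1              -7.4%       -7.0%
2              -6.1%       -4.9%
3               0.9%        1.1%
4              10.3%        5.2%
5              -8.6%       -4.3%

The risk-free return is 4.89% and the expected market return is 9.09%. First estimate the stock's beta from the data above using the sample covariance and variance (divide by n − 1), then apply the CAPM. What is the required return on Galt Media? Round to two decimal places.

Mean R_i = (-7.4 − 6.1 + 0.9 + 10.3 − 8.6) / 5 = -2.1800%
Mean R_m = (-7.0 − 4.9 + 1.1 + 5.2 − 4.3) / 5 = -1.9800%
Σ(R_i − R̄_i)(R_m − R̄_m) = 151.6380  ⇒  Cov = 151.6380 / 4 = 37.9095
Σ(R_m − R̄_m)² = 100.1480  ⇒  Var(R_m) = 100.1480 / 4 = 25.0370
β = Cov / Var(R_m) = 37.9095 / 25.0370 = 1.5141
MRP = 9.09% − 4.89% = 4.20%
E(R) = R_f + β × MRP = 4.89% + 1.5141 × 4.20% = 11.25%

11.25%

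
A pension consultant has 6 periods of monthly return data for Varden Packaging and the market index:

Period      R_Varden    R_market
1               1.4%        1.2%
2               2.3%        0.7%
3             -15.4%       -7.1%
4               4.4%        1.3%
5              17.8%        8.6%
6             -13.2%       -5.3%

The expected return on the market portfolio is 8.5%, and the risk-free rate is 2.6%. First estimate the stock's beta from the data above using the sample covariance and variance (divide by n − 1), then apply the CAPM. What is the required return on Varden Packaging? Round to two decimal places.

Mean R_i = (1.4 + 2.3 − 15.4 + 4.4 + 17.8 − 13.2) / 6 = -0.4500%
Mean R_m = (1.2 + 0.7 − 7.1 + 1.3 + 8.6 − 5.3) / 6 = -0.1000%
Σ(R_i − R̄_i)(R_m − R̄_m) = 341.1200  ⇒  Cov = 341.1200 / 5 = 68.2240
Σ(R_m − R̄_m)² = 156.0200  ⇒  Var(R_m) = 156.0200 / 5 = 31.2040
β = Cov / Var(R_m) = 68.2240 / 31.2040 = 2.1864
MRP = 8.5% − 2.6% = 5.90%
E(R) = R_f + β × MRP = 2.6% + 2.1864 × 5.9% = 15.50%

15.50%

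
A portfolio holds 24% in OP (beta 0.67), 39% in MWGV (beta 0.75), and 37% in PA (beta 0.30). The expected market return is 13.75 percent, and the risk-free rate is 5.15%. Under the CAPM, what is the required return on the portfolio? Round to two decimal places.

10.00%

β_P = Σ w_i β_i = 0.24×0.67 + 0.39×0.75 + 0.37×0.30 = 0.5643
MRP = 13.75% − 5.15% = 8.60%
E(R_P) = R_f + β_P × MRP = 5.15% + 0.5643 × 8.60% = 10.00%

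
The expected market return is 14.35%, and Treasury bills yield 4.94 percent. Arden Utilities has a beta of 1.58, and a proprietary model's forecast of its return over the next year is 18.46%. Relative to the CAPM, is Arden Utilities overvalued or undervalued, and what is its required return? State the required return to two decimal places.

Overvalued; required return 19.81%

MRP = 14.35% − 4.94% = 9.41%
Required return = R_f + β·MRP = 4.94% + 1.58 × 9.41% = 19.81%
Forecast 18.46% < required 19.81% → the stock plots below the SML → overvalued.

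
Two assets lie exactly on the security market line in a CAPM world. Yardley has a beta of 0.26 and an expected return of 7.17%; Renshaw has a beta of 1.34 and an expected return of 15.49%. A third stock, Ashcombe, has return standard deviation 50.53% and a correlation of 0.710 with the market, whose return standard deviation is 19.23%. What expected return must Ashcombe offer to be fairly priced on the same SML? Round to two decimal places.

19.54%

MRP = (15.49% − 7.17%) / (1.34 − 0.26) = 7.7037%
R_f = 7.17% − 0.26 × 7.7037% = 5.1670%
β_Ashcombe = ρ·σ_i/σ_m = 0.710 × 50.53 / 19.23 = 1.8656
E(R_Ashcombe) = R_f + β × MRP = 5.1670% + 1.8656 × 7.7037% = 19.54%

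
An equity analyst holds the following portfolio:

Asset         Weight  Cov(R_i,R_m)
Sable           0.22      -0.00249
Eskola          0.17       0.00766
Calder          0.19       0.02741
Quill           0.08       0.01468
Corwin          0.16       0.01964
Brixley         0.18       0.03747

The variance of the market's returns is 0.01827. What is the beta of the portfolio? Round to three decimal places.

0.932

β_Sable = -0.00249 / 0.01827 = -0.1363
β_Eskola = 0.00766 / 0.01827 = 0.4193
β_Calder = 0.02741 / 0.01827 = 1.5003
β_Quill = 0.01468 / 0.01827 = 0.8035
β_Corwin = 0.01964 / 0.01827 = 1.0750
β_Brixley = 0.03747 / 0.01827 = 2.0509
β_P = Σ w_i β_i = 0.22×-0.1363 + 0.17×0.4193 + 0.19×1.5003 + 0.08×0.8035 + 0.16×1.0750 + 0.18×2.0509 = 0.9318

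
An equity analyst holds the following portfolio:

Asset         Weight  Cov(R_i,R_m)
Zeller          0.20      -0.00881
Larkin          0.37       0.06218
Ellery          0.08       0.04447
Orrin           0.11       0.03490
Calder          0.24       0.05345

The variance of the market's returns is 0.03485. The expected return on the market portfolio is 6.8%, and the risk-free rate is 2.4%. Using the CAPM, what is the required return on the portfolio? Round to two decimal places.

7.64%

β_Zeller = -0.00881 / 0.03485 = -0.2528
β_Larkin = 0.06218 / 0.03485 = 1.7842
β_Ellery = 0.04447 / 0.03485 = 1.2760
β_Orrin = 0.03490 / 0.03485 = 1.0014
β_Calder = 0.05345 / 0.03485 = 1.5337
β_P = Σ w_i β_i = 0.20×-0.2528 + 0.37×1.7842 + 0.08×1.2760 + 0.11×1.0014 + 0.24×1.5337 = 1.1899
MRP = 6.8% − 2.4% = 4.40%
E(R_P) = R_f + β_P × MRP = 2.4% + 1.1899 × 4.4% = 7.64%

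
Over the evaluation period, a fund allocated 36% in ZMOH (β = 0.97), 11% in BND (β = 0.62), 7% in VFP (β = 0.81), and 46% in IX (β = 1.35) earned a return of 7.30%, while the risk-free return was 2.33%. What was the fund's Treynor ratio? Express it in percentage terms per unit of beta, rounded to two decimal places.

4.54%

β_P = 0.36×0.97 + 0.11×0.62 + 0.07×0.81 + 0.46×1.35 = 1.0951
Treynor = (R_P − R_f) / β_P = (7.30% − 2.33%) / 1.0951 = 4.97% / 1.0951 = 4.54%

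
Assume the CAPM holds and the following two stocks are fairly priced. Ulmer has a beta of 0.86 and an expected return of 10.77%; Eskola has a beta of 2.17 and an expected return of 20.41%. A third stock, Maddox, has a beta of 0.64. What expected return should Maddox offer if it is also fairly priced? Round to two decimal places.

9.15%

MRP (SML slope) = (20.41% − 10.77%) / (2.17 − 0.86) = 9.64% / 1.31 = 7.3588%
R_f (intercept) = 10.77% − 0.86 × 7.3588% = 4.4414%
E(R_Maddox) = R_f + β × MRP = 4.4414% + 0.64 × 7.3588% = 9.15%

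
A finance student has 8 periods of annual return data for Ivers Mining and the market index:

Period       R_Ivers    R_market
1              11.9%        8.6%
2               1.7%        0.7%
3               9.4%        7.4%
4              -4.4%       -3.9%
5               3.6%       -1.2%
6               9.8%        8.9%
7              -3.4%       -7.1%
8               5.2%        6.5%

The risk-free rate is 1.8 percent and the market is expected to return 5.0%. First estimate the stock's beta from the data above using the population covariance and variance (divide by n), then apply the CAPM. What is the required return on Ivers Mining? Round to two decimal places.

Mean R_i = (11.9 + 1.7 + 9.4 − 4.4 + 3.6 + 9.8 − 3.4 + 5.2) / 8 = 4.2250%
Mean R_m = (8.6 + 0.7 + 7.4 − 3.9 − 1.2 + 8.9 − 7.1 + 6.5) / 8 = 2.4875%
Σ(R_i − R̄_i)(R_m − R̄_m) = 247.0125  ⇒  Cov = 247.0125 / 8 = 30.8766
Σ(R_m − R̄_m)² = 268.2288  ⇒  Var(R_m) = 268.2288 / 8 = 33.5286
β = Cov / Var(R_m) = 30.8766 / 33.5286 = 0.9209
MRP = 5.0% − 1.8% = 3.20%
E(R) = R_f + β × MRP = 1.8% + 0.9209 × 3.2% = 4.75%

4.75%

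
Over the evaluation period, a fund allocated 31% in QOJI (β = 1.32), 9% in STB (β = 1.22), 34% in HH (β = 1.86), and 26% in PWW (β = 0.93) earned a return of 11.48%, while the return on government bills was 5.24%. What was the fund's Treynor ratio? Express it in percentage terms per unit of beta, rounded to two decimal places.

β_P = 0.31×1.32 + 0.09×1.22 + 0.34×1.86 + 0.26×0.93 = 1.3932
Treynor = (R_P − R_f) / β_P = (11.48% − 5.24%) / 1.3932 = 6.24% / 1.3932 = 4.48%

4.48%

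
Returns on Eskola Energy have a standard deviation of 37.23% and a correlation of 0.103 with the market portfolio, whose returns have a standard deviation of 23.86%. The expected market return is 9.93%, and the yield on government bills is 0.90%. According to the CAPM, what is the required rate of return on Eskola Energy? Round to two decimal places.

β = ρ × σ_i / σ_m = 0.103 × 37.23% / 23.86% = 0.1607
MRP = 9.93% − 0.90% = 9.03%
E(R) = 0.90% + 0.1607 × 9.03% = 2.35%

2.35%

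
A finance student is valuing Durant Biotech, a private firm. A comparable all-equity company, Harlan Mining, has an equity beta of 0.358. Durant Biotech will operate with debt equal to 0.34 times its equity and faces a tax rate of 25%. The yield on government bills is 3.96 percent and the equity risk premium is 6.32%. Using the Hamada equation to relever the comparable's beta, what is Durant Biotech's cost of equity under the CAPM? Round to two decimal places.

β_L = β_U × [1 + (1 − t)(D/E)] = 0.358 × [1 + (1 − 0.25) × 0.34]
    = 0.358 × [1 + 0.75 × 0.34] = 0.358 × 1.2550 = 0.4493
E(R) = R_f + β_L × MRP = 3.96% + 0.4493 × 6.32% = 6.80%

6.80%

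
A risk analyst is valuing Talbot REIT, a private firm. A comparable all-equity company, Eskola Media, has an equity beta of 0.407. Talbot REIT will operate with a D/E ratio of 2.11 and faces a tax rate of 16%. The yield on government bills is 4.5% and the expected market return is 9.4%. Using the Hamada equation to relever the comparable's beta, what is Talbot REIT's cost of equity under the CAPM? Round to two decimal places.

10.03%

β_L = β_U × [1 + (1 − t)(D/E)] = 0.407 × [1 + (1 − 0.16) × 2.11]
    = 0.407 × [1 + 0.84 × 2.11] = 0.407 × 2.7724 = 1.1284
MRP = 9.4% − 4.5% = 4.90%
E(R) = R_f + β_L × MRP = 4.5% + 1.1284 × 4.9% = 10.03%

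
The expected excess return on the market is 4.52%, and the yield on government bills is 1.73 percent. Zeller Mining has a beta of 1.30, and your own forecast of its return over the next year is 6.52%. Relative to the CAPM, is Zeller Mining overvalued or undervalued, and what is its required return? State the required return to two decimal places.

Required return = R_f + β·MRP = 1.73% + 1.30 × 4.52% = 7.61%
Forecast 6.52% < required 7.61% → the stock plots below the SML → overvalued.

Overvalued; required return 7.61%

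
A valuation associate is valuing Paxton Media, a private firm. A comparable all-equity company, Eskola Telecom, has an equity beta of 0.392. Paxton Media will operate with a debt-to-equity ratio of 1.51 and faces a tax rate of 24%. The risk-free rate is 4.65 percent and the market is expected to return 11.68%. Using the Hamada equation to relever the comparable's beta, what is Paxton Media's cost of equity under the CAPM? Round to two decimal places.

10.57%

β_L = β_U × [1 + (1 − t)(D/E)] = 0.392 × [1 + (1 − 0.24) × 1.51]
    = 0.392 × [1 + 0.76 × 1.51] = 0.392 × 2.1476 = 0.8419
MRP = 11.68% − 4.65% = 7.03%
E(R) = R_f + β_L × MRP = 4.65% + 0.8419 × 7.03% = 10.57%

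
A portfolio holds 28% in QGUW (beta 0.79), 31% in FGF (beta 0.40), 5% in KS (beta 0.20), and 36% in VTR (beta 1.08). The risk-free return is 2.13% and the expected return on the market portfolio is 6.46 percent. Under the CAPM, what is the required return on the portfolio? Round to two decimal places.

5.35%

β_P = Σ w_i β_i = 0.28×0.79 + 0.31×0.40 + 0.05×0.20 + 0.36×1.08 = 0.7440
MRP = 6.46% − 2.13% = 4.33%
E(R_P) = R_f + β_P × MRP = 2.13% + 0.7440 × 4.33% = 5.35%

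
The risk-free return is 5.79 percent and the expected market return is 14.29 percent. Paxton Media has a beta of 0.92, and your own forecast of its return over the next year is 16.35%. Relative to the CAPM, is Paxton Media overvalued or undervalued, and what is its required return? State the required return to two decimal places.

MRP = 14.29% − 5.79% = 8.50%
Required return = R_f + β·MRP = 5.79% + 0.92 × 8.50% = 13.61%
Forecast 16.35% > required 13.61% → the stock plots above the SML → undervalued.

Undervalued; required return 13.61%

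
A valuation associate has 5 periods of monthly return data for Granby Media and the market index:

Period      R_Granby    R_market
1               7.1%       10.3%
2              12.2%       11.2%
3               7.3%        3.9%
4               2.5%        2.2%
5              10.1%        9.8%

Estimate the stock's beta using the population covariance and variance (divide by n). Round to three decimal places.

0.729

Mean R_i = (7.1 + 12.2 + 7.3 + 2.5 + 10.1) / 5 = 7.8400%
Mean R_m = (10.3 + 11.2 + 3.9 + 2.2 + 9.8) / 5 = 7.4800%
Σ(R_i − R̄_i)(R_m − R̄_m) = 49.5040  ⇒  Cov = 49.5040 / 5 = 9.9008
Σ(R_m − R̄_m)² = 67.8680  ⇒  Var(R_m) = 67.8680 / 5 = 13.5736
β = Cov / Var(R_m) = 9.9008 / 13.5736 = 0.7294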